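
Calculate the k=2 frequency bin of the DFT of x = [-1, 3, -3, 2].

X[2] = Σ(n=0 to 3) x[n] · ω_4^(2n) where ω_4 = e^(-2πi/4)
= (-1)·ω_4^0 + (3)·ω_4^2 + (-3)·ω_4^4 + (2)·ω_4^6

X[2] = -9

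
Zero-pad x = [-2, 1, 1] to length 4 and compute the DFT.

Original 3-point DFT: [0, -3, -3]
Zero-padded 4-point DFT provides frequency interpolation.

DFT_4([x, 0, ...]) = [0, -3-1i, -2, -3+1i]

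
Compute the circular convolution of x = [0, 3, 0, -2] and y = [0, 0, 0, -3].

(x ⊛ y)[n] = Σ(m=0 to 3) x[m] · y[(n-m) mod 4]

Computing each output sample:
(x ⊛ y)[0] = -9
(x ⊛ y)[1] = 0
(x ⊛ y)[2] = 6
(x ⊛ y)[3] = 0

x ⊛ y = [-9, 0, 6, 0]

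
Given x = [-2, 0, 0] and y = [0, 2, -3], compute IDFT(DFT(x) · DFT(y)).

(x ⊛ y)[n] = Σ(m=0 to 2) x[m] · y[(n-m) mod 3]

Computing each output sample:
(x ⊛ y)[0] = 0
(x ⊛ y)[1] = -4
(x ⊛ y)[2] = 6

x ⊛ y = [0, -4, 6]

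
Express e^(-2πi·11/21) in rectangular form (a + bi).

ω_21^11 = e^(-2πi·11/21)
= cos(-2π·11/21) + i·sin(-2π·11/21)
= cos(-22π/21) + i·sin(-22π/21)

ω_21^11 = cos(-22π/21) + i·sin(-22π/21) = -0.9888+0.1490i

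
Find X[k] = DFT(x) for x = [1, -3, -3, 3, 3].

X[k] = Σ(n=0 to 4) x[n] · ω_5^(nk)
where ω_5 = e^(-2πi/5)

Computing each X[k]:
X[0] = 1
X[1] = 1.0000+9.2331i
X[2] = 1.0000-2.1796i
X[3] = 1.0000+2.1796i
X[4] = 1.0000-9.2331i

X = [1, 1.0000+9.2331i, 1.0000-2.1796i, 1.0000+2.1796i, 1.0000-9.2331i]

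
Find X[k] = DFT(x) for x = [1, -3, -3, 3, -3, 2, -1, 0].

X[k] = Σ(n=0 to 7) x[n] · ω_8^(nk)
where ω_8 = e^(-2πi/8)

Computing each X[k]:
X[0] = -4
X[1] = -1.6569+3.4142i
X[2] = 2+4i
X[3] = 9.6569-0.5858i
X[4] = -8
X[5] = 9.6569+0.5858i
X[6] = 2-4i
X[7] = -1.6569-3.4142i

X = [-4, -1.6569+3.4142i, 2+4i, 9.6569-0.5858i, -8, 9.6569+0.5858i, 2-4i, -1.6569-3.4142i]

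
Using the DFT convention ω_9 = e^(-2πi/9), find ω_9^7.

ω_9^7 = e^(-2πi·7/9)
= cos(-2π·7/9) + i·sin(-2π·7/9)
= cos(-14π/9) + i·sin(-14π/9)

ω_9^7 = cos(-14π/9) + i·sin(-14π/9) = 0.1736+0.9848i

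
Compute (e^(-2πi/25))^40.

Since ω_25^25 = 1, powers reduce modulo 25.
40 mod 25 = 15
So ω_25^40 = ω_25^15 = e^(-2πi·15/25)

ω_25^40 = ω_25^15 = -0.8090+0.5878i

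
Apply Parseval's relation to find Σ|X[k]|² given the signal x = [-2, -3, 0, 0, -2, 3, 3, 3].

Parseval: Σ|x[n]|² = (1/N)Σ|X[k]|², so Σ|X[k]|² = N·Σ|x[n]|² = 8·44.0000

Σ|X[k]|² = N·Σ|x[n]|² = 8·44.0000 = 352.0000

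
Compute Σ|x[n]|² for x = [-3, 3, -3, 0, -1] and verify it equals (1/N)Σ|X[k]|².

Time domain:
Σ|x[n]|² = |-3|² + |3|² + |-3|² + |0|² + |-1|² = 28.0000

Frequency domain:
(1/5)Σ|X[k]|² = (1/5)(|-4|² + |0.0451-2.0409i|² + |-5.5451-5.2043i|² + |-5.5451+5.2043i|² + |0.0451+2.0409i|²) = (1/5)·140.0000 = 28.0000

Both sides agree, confirming Parseval's theorem.

Σ|x[n]|² = (1/N)Σ|X[k]|² = 28.0000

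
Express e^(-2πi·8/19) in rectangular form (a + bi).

ω_19^8 = e^(-2πi·8/19)
= cos(-2π·8/19) + i·sin(-2π·8/19)
= cos(-16π/19) + i·sin(-16π/19)

ω_19^8 = cos(-16π/19) + i·sin(-16π/19) = -0.8795-0.4759i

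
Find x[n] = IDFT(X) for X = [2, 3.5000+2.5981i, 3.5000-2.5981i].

x[n] = (1/3) Σ(k=0 to 2) X[k] · e^(2πikn/3)

Computing each x[n]:
x[0] = 3
x[1] = -2
x[2] = 1

x = [3, -2, 1]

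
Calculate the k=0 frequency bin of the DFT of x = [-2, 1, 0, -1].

X[0] = Σ(n=0 to 3) x[n] · ω_4^0 = Σ x[n]
= (-2) + (1) + (0) + (-1)

X[0] = -2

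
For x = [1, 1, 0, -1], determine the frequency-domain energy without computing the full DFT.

Parseval: Σ|x[n]|² = (1/N)Σ|X[k]|², so Σ|X[k]|² = N·Σ|x[n]|² = 4·3.0000

Σ|X[k]|² = N·Σ|x[n]|² = 4·3.0000 = 12.0000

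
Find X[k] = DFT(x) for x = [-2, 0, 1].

X[k] = Σ(n=0 to 2) x[n] · ω_3^(nk)
where ω_3 = e^(-2πi/3)

Computing each X[k]:
X[0] = -1
X[1] = -2.5000+0.8660i
X[2] = -2.5000-0.8660i

X = [-1, -2.5000+0.8660i, -2.5000-0.8660i]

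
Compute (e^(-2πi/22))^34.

Since ω_22^22 = 1, powers reduce modulo 22.
34 mod 22 = 12
So ω_22^34 = ω_22^12 = e^(-2πi·12/22)

ω_22^34 = ω_22^12 = -0.9595+0.2817i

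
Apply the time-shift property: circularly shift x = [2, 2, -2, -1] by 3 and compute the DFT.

Time shift by 3: X_shifted[k] = ω_4^(3k) · X[k]
Shifted x = [2, -2, -1, 2]

DFT(x[n-3]) = [1, 3+4i, 1, 3-4i]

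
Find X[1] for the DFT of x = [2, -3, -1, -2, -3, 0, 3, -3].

X[1] = Σ(n=0 to 7) x[n] · ω_8^(1n) where ω_8 = e^(-2πi/8)
= (2)·ω_8^0 + (-3)·ω_8^1 + (-1)·ω_8^2 + (-2)·ω_8^3 + (-3)·ω_8^4 + (0)·ω_8^5 + (3)·ω_8^6 + (-3)·ω_8^7

X[1] = 2.1716+5.4142i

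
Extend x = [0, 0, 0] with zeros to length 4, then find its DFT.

Original 3-point DFT: [0, 0, 0]
Zero-padded 4-point DFT provides frequency interpolation.

DFT_4([x, 0, ...]) = [0, 0, 0, 0]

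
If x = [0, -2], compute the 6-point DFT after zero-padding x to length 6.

Original 2-point DFT: [-2, 2]
Zero-padded 6-point DFT provides frequency interpolation.

DFT_6([x, 0, ...]) = [-2, -1.0000+1.7321i, 1.0000+1.7321i, 2, 1.0000-1.7321i, -1.0000-1.7321i]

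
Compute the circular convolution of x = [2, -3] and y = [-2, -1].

(x ⊛ y)[n] = Σ(m=0 to 1) x[m] · y[(n-m) mod 2]

Computing each output sample:
(x ⊛ y)[0] = -1
(x ⊛ y)[1] = 4

x ⊛ y = [-1, 4]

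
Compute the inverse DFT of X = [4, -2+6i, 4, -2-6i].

x[n] = (1/4) Σ(k=0 to 3) X[k] · e^(2πikn/4)

Computing each x[n]:
x[0] = 1
x[1] = -3
x[2] = 3
x[3] = 3

x = [1, -3, 3, 3]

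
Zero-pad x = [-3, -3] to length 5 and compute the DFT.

Original 2-point DFT: [-6, 0]
Zero-padded 5-point DFT provides frequency interpolation.

DFT_5([x, 0, ...]) = [-6, -3.9271+2.8532i, -0.5729+1.7634i, -0.5729-1.7634i, -3.9271-2.8532i]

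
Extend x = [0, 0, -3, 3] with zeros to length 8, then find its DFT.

Original 4-point DFT: [0, 3+3i, -6, 3-3i]
Zero-padded 8-point DFT provides frequency interpolation.

DFT_8([x, 0, ...]) = [0, -2.1213+0.8787i, 3+3i, 2.1213-5.1213i, -6, 2.1213+5.1213i, 3-3i, -2.1213-0.8787i]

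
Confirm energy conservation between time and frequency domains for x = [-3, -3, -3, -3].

Time domain:
Σ|x[n]|² = |-3|² + |-3|² + |-3|² + |-3|² = 36.0000

Frequency domain:
(1/4)Σ|X[k]|² = (1/4)(|-12|² + |0|² + |0|² + |0|²) = (1/4)·144.0000 = 36.0000

Both sides agree, confirming Parseval's theorem.

Σ|x[n]|² = (1/N)Σ|X[k]|² = 36.0000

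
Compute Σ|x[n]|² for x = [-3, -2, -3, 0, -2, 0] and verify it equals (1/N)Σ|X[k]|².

Time domain:
Σ|x[n]|² = |-3|² + |-2|² + |-3|² + |0|² + |-2|² + |0|² = 26.0000

Frequency domain:
(1/6)Σ|X[k]|² = (1/6)(|-10|² + |-1.5000+2.5981i|² + |0.5000+0.8660i|² + |-6|² + |0.5000-0.8660i|² + |-1.5000-2.5981i|²) = (1/6)·156.0000 = 26.0000

Both sides agree, confirming Parseval's theorem.

Σ|x[n]|² = (1/N)Σ|X[k]|² = 26.0000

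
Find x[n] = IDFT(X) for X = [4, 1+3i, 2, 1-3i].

x[n] = (1/4) Σ(k=0 to 3) X[k] · e^(2πikn/4)

Computing each x[n]:
x[0] = 2
x[1] = -1
x[2] = 1
x[3] = 2

x = [2, -1, 1, 2]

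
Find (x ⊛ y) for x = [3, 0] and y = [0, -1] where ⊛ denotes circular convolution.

(x ⊛ y)[n] = Σ(m=0 to 1) x[m] · y[(n-m) mod 2]

Computing each output sample:
(x ⊛ y)[0] = 0
(x ⊛ y)[1] = -3

x ⊛ y = [0, -3]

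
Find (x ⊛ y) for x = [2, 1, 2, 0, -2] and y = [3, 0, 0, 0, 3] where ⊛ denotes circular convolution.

(x ⊛ y)[n] = Σ(m=0 to 4) x[m] · y[(n-m) mod 5]

Computing each output sample:
(x ⊛ y)[0] = 9
(x ⊛ y)[1] = 9
(x ⊛ y)[2] = 6
(x ⊛ y)[3] = -6
(x ⊛ y)[4] = 0

x ⊛ y = [9, 9, 6, -6, 0]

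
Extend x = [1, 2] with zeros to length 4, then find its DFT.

Original 2-point DFT: [3, -1]
Zero-padded 4-point DFT provides frequency interpolation.

DFT_4([x, 0, ...]) = [3, 1-2i, -1, 1+2i]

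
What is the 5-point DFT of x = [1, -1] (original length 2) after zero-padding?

Original 2-point DFT: [0, 2]
Zero-padded 5-point DFT provides frequency interpolation.

DFT_5([x, 0, ...]) = [0, 0.6910+0.9511i, 1.8090+0.5878i, 1.8090-0.5878i, 0.6910-0.9511i]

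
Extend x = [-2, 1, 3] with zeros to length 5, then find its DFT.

Original 3-point DFT: [2, -4.0000+1.7321i, -4.0000-1.7321i]
Zero-padded 5-point DFT provides frequency interpolation.

DFT_5([x, 0, ...]) = [2, -4.1180-2.7144i, -1.8820+2.2654i, -1.8820-2.2654i, -4.1180+2.7144i]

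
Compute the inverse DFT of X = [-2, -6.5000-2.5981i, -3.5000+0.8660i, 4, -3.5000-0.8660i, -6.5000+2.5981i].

x[n] = (1/6) Σ(k=0 to 5) X[k] · e^(2πikn/6)

Computing each x[n]:
x[0] = -3
x[1] = -1
x[2] = 3
x[3] = 0
x[4] = 1
x[5] = -2

x = [-3, -1, 3, 0, 1, -2]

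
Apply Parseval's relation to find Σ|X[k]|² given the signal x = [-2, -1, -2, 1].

Parseval: Σ|x[n]|² = (1/N)Σ|X[k]|², so Σ|X[k]|² = N·Σ|x[n]|² = 4·10.0000

Σ|X[k]|² = N·Σ|x[n]|² = 4·10.0000 = 40.0000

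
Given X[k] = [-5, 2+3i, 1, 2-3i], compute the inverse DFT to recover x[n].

x[n] = (1/4) Σ(k=0 to 3) X[k] · e^(2πikn/4)

Computing each x[n]:
x[0] = 0
x[1] = -3
x[2] = -2
x[3] = 0

x = [0, -3, -2, 0]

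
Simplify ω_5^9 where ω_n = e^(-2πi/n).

Since ω_5^5 = 1, powers reduce modulo 5.
9 mod 5 = 4
So ω_5^9 = ω_5^4 = e^(-2πi·4/5)

ω_5^9 = ω_5^4 = 0.3090+0.9511i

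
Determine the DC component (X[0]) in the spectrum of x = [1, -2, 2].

X[0] = Σ(n=0 to 2) x[n] · ω_3^0 = Σ x[n]
= (1) + (-2) + (2)

X[0] = 1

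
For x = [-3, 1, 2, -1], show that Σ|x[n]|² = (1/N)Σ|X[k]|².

Time domain:
Σ|x[n]|² = |-3|² + |1|² + |2|² + |-1|² = 15.0000

Frequency domain:
(1/4)Σ|X[k]|² = (1/4)(|-1|² + |-5-2i|² + |-1|² + |-5+2i|²) = (1/4)·60.0000 = 15.0000

Both sides agree, confirming Parseval's theorem.

Σ|x[n]|² = (1/N)Σ|X[k]|² = 15.0000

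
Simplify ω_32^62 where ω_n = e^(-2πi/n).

Since ω_32^32 = 1, powers reduce modulo 32.
62 mod 32 = 30
So ω_32^62 = ω_32^30 = e^(-2πi·30/32)

ω_32^62 = ω_32^30 = 0.9239+0.3827i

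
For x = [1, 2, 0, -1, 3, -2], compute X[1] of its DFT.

X[1] = Σ(n=0 to 5) x[n] · ω_6^(1n) where ω_6 = e^(-2πi/6)
= (1)·ω_6^0 + (2)·ω_6^1 + (0)·ω_6^2 + (-1)·ω_6^3 + (3)·ω_6^4 + (-2)·ω_6^5

X[1] = 0.5000-0.8660i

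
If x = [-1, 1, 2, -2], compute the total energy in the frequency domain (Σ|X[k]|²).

Parseval: Σ|x[n]|² = (1/N)Σ|X[k]|², so Σ|X[k]|² = N·Σ|x[n]|² = 4·10.0000

Σ|X[k]|² = N·Σ|x[n]|² = 4·10.0000 = 40.0000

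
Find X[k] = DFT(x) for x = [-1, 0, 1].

X[k] = Σ(n=0 to 2) x[n] · ω_3^(nk)
where ω_3 = e^(-2πi/3)

Computing each X[k]:
X[0] = 0
X[1] = -1.5000+0.8660i
X[2] = -1.5000-0.8660i

X = [0, -1.5000+0.8660i, -1.5000-0.8660i]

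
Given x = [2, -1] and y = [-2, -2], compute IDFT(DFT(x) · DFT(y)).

(x ⊛ y)[n] = Σ(m=0 to 1) x[m] · y[(n-m) mod 2]

Computing each output sample:
(x ⊛ y)[0] = -2
(x ⊛ y)[1] = -2

x ⊛ y = [-2, -2]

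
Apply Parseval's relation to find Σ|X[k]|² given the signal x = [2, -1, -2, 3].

Parseval: Σ|x[n]|² = (1/N)Σ|X[k]|², so Σ|X[k]|² = N·Σ|x[n]|² = 4·18.0000

Σ|X[k]|² = N·Σ|x[n]|² = 4·18.0000 = 72.0000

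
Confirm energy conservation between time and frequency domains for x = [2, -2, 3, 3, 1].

Time domain:
Σ|x[n]|² = |2|² + |-2|² + |3|² + |3|² + |1|² = 27.0000

Frequency domain:
(1/5)Σ|X[k]|² = (1/5)(|7|² + |-3.1631+2.8532i|² + |4.6631+1.7634i|² + |4.6631-1.7634i|² + |-3.1631-2.8532i|²) = (1/5)·135.0000 = 27.0000

Both sides agree, confirming Parseval's theorem.

Σ|x[n]|² = (1/N)Σ|X[k]|² = 27.0000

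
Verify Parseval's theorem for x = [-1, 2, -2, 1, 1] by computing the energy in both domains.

Time domain:
Σ|x[n]|² = |-1|² + |2|² + |-2|² + |1|² + |1|² = 11.0000

Frequency domain:
(1/5)Σ|X[k]|² = (1/5)(|1|² + |0.7361+0.8123i|² + |-3.7361-3.4410i|² + |-3.7361+3.4410i|² + |0.7361-0.8123i|²) = (1/5)·55.0000 = 11.0000

Both sides agree, confirming Parseval's theorem.

Σ|x[n]|² = (1/N)Σ|X[k]|² = 11.0000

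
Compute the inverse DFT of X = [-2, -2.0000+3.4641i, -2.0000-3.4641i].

x[n] = (1/3) Σ(k=0 to 2) X[k] · e^(2πikn/3)

Computing each x[n]:
x[0] = -2
x[1] = -2
x[2] = 2

x = [-2, -2, 2]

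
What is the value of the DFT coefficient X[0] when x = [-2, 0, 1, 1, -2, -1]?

X[0] = Σ(n=0 to 5) x[n] · ω_6^0 = Σ x[n]
= (-2) + (0) + (1) + (1) + (-2) + (-1)

X[0] = -3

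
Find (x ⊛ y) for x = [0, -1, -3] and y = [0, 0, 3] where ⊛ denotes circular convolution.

(x ⊛ y)[n] = Σ(m=0 to 2) x[m] · y[(n-m) mod 3]

Computing each output sample:
(x ⊛ y)[0] = -3
(x ⊛ y)[1] = -9
(x ⊛ y)[2] = 0

x ⊛ y = [-3, -9, 0]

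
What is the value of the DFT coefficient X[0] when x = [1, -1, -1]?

X[0] = Σ(n=0 to 2) x[n] · ω_3^0 = Σ x[n]
= (1) + (-1) + (-1)

X[0] = -1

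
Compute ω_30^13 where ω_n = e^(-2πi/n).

ω_30^13 = e^(-2πi·13/30)
= cos(-2π·13/30) + i·sin(-2π·13/30)
= cos(-26π/30) + i·sin(-26π/30)

ω_30^13 = cos(-26π/30) + i·sin(-26π/30) = -0.9135-0.4067i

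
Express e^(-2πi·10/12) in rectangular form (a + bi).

ω_12^10 = e^(-2πi·10/12)
= cos(-2π·10/12) + i·sin(-2π·10/12)
= cos(-20π/12) + i·sin(-20π/12)

ω_12^10 = cos(-20π/12) + i·sin(-20π/12) = 0.5000+0.8660i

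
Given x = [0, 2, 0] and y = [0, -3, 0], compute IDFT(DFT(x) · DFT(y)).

(x ⊛ y)[n] = Σ(m=0 to 2) x[m] · y[(n-m) mod 3]

Computing each output sample:
(x ⊛ y)[0] = 0
(x ⊛ y)[1] = 0
(x ⊛ y)[2] = -6

x ⊛ y = [0, 0, -6]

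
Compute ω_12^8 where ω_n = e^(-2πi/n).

ω_12^8 = e^(-2πi·8/12)
= cos(-2π·8/12) + i·sin(-2π·8/12)
= cos(-16π/12) + i·sin(-16π/12)

ω_12^8 = cos(-16π/12) + i·sin(-16π/12) = -0.5000+0.8660i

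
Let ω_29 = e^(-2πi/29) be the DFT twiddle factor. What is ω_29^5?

ω_29^5 = e^(-2πi·5/29)
= cos(-2π·5/29) + i·sin(-2π·5/29)
= cos(-10π/29) + i·sin(-10π/29)

ω_29^5 = cos(-10π/29) + i·sin(-10π/29) = 0.4684-0.8835i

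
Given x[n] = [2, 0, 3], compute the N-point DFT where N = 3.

X[k] = Σ(n=0 to 2) x[n] · ω_3^(nk)
where ω_3 = e^(-2πi/3)

Computing each X[k]:
X[0] = 5
X[1] = 0.5000+2.5981i
X[2] = 0.5000-2.5981i

X = [5, 0.5000+2.5981i, 0.5000-2.5981i]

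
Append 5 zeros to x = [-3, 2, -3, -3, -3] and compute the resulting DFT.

Original 5-point DFT: [-10, 1.5451-4.7553i, -4.0451-2.9389i, -4.0451+2.9389i, 1.5451+4.7553i]
Zero-padded 10-point DFT provides frequency interpolation.

DFT_10([x, 0, ...]) = [-10, 1.0451+6.2941i, 1.5451-4.7553i, -4.5451-2.5757i, -4.0451-2.9389i, -8, -4.0451+2.9389i, -4.5451+2.5757i, 1.5451+4.7553i, 1.0451-6.2941i]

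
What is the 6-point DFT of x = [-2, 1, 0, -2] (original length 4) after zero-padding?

Original 4-point DFT: [-3, -2-3i, -1, -2+3i]
Zero-padded 6-point DFT provides frequency interpolation.

DFT_6([x, 0, ...]) = [-3, 0.5000-0.8660i, -4.5000-0.8660i, -1, -4.5000+0.8660i, 0.5000+0.8660i]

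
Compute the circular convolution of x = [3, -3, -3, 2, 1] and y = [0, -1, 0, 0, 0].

(x ⊛ y)[n] = Σ(m=0 to 4) x[m] · y[(n-m) mod 5]

Computing each output sample:
(x ⊛ y)[0] = -1
(x ⊛ y)[1] = -3
(x ⊛ y)[2] = 3
(x ⊛ y)[3] = 3
(x ⊛ y)[4] = -2

x ⊛ y = [-1, -3, 3, 3, -2]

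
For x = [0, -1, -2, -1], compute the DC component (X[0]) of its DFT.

X[0] = Σ(n=0 to 3) x[n] · ω_4^0 = Σ x[n]
= (0) + (-1) + (-2) + (-1)

X[0] = -4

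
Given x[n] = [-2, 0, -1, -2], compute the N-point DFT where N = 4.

X[k] = Σ(n=0 to 3) x[n] · ω_4^(nk)
where ω_4 = e^(-2πi/4)

Computing each X[k]:
X[0] = -5
X[1] = -1-2i
X[2] = -1
X[3] = -1+2i

X = [-5, -1-2i, -1, -1+2i]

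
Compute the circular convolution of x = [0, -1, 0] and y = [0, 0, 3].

(x ⊛ y)[n] = Σ(m=0 to 2) x[m] · y[(n-m) mod 3]

Computing each output sample:
(x ⊛ y)[0] = -3
(x ⊛ y)[1] = 0
(x ⊛ y)[2] = 0

x ⊛ y = [-3, 0, 0]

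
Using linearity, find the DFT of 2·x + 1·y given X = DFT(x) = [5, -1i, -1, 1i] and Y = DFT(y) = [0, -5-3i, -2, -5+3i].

By linearity: DFT(2x + 1y) = 2·DFT(x) + 1·DFT(y)
= 2·[5, -1i, -1, 1i] + 1·[0, -5-3i, -2, -5+3i]

Computing element-wise:
Z[0] = 2·(5) + 1·(0) = 10
Z[1] = 2·(-1i) + 1·(-5-3i) = -5-5i
Z[2] = 2·(-1) + 1·(-2) = -4
Z[3] = 2·(1i) + 1·(-5+3i) = -5+5i

DFT(2x + 1y) = 2·X + 1·Y = [10, -5-5i, -4, -5+5i]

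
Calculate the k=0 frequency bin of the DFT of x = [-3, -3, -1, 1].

X[0] = Σ(n=0 to 3) x[n] · ω_4^0 = Σ x[n]
= (-3) + (-3) + (-1) + (1)

X[0] = -6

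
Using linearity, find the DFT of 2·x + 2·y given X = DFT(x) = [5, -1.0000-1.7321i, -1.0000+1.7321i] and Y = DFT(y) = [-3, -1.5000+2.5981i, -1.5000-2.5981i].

By linearity: DFT(2x + 2y) = 2·DFT(x) + 2·DFT(y)
= 2·[5, -1.0000-1.7321i, -1.0000+1.7321i] + 2·[-3, -1.5000+2.5981i, -1.5000-2.5981i]

Computing element-wise:
Z[0] = 2·(5) + 2·(-3) = 4
Z[1] = 2·(-1.0000-1.7321i) + 2·(-1.5000+2.5981i) = -5.0000+1.7320i
Z[2] = 2·(-1.0000+1.7321i) + 2·(-1.5000-2.5981i) = -5.0000-1.7320i

DFT(2x + 2y) = 2·X + 2·Y = [4, -5.0000+1.7320i, -5.0000-1.7320i]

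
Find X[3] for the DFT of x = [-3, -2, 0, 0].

X[3] = Σ(n=0 to 3) x[n] · ω_4^(3n) where ω_4 = e^(-2πi/4)
= (-3)·ω_4^0 + (-2)·ω_4^3 + (0)·ω_4^6 + (0)·ω_4^9

X[3] = -3-2i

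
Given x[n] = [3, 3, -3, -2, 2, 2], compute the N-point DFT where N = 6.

X[k] = Σ(n=0 to 5) x[n] · ω_6^(nk)
where ω_6 = e^(-2πi/6)

Computing each X[k]:
X[0] = 5
X[1] = 8.0000+3.4641i
X[2] = -1.0000-5.1962i
X[3] = -1
X[4] = -1.0000+5.1962i
X[5] = 8.0000-3.4641i

X = [5, 8.0000+3.4641i, -1.0000-5.1962i, -1, -1.0000+5.1962i, 8.0000-3.4641i]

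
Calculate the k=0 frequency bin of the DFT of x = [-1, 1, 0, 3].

X[0] = Σ(n=0 to 3) x[n] · ω_4^0 = Σ x[n]
= (-1) + (1) + (0) + (3)

X[0] = 3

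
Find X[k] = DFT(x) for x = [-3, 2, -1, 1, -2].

X[k] = Σ(n=0 to 4) x[n] · ω_5^(nk)
where ω_5 = e^(-2πi/5)

Computing each X[k]:
X[0] = -3
X[1] = -3.0000-2.6287i
X[2] = -3.0000-4.2533i
X[3] = -3.0000+4.2533i
X[4] = -3.0000+2.6287i

X = [-3, -3.0000-2.6287i, -3.0000-4.2533i, -3.0000+4.2533i, -3.0000+2.6287i]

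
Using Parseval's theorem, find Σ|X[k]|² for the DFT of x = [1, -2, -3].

Parseval: Σ|x[n]|² = (1/N)Σ|X[k]|², so Σ|X[k]|² = N·Σ|x[n]|² = 3·14.0000

Σ|X[k]|² = N·Σ|x[n]|² = 3·14.0000 = 42.0000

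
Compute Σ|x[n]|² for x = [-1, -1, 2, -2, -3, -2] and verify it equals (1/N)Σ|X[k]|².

Time domain:
Σ|x[n]|² = |-1|² + |-1|² + |2|² + |-2|² + |-3|² + |-2|² = 23.0000

Frequency domain:
(1/6)Σ|X[k]|² = (1/6)(|-7|² + |-5.1962i|² + |-1.0000+3.4641i|² + |3|² + |-1.0000-3.4641i|² + |5.1962i|²) = (1/6)·138.0000 = 23.0000

Both sides agree, confirming Parseval's theorem.

Σ|x[n]|² = (1/N)Σ|X[k]|² = 23.0000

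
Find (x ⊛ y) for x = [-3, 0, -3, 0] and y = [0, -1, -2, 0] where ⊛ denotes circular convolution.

(x ⊛ y)[n] = Σ(m=0 to 3) x[m] · y[(n-m) mod 4]

Computing each output sample:
(x ⊛ y)[0] = 6
(x ⊛ y)[1] = 3
(x ⊛ y)[2] = 6
(x ⊛ y)[3] = 3

x ⊛ y = [6, 3, 6, 3]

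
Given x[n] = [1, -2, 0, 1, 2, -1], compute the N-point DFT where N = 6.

X[k] = Σ(n=0 to 5) x[n] · ω_6^(nk)
where ω_6 = e^(-2πi/6)

Computing each X[k]:
X[0] = 1
X[1] = -2.5000+2.5981i
X[2] = 2.5000-0.8660i
X[3] = 5
X[4] = 2.5000+0.8660i
X[5] = -2.5000-2.5981i

X = [1, -2.5000+2.5981i, 2.5000-0.8660i, 5, 2.5000+0.8660i, -2.5000-2.5981i]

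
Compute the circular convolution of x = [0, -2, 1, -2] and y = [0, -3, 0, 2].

(x ⊛ y)[n] = Σ(m=0 to 3) x[m] · y[(n-m) mod 4]

Computing each output sample:
(x ⊛ y)[0] = 2
(x ⊛ y)[1] = 2
(x ⊛ y)[2] = 2
(x ⊛ y)[3] = -3

x ⊛ y = [2, 2, 2, -3]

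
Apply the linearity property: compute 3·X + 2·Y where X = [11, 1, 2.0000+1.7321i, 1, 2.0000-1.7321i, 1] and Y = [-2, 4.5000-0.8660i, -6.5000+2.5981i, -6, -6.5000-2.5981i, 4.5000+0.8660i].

By linearity: DFT(3x + 2y) = 3·DFT(x) + 2·DFT(y)
= 3·[11, 1, 2.0000+1.7321i, 1, 2.0000-1.7321i, 1] + 2·[-2, 4.5000-0.8660i, -6.5000+2.5981i, -6, -6.5000-2.5981i, 4.5000+0.8660i]

Computing element-wise:
Z[0] = 3·(11) + 2·(-2) = 29
Z[1] = 3·(1) + 2·(4.5000-0.8660i) = 12.0000-1.7320i
Z[2] = 3·(2.0000+1.7321i) + 2·(-6.5000+2.5981i) = -7.0000+10.3925i
Z[3] = 3·(1) + 2·(-6) = -9
Z[4] = 3·(2.0000-1.7321i) + 2·(-6.5000-2.5981i) = -7.0000-10.3925i
Z[5] = 3·(1) + 2·(4.5000+0.8660i) = 12.0000+1.7320i

DFT(3x + 2y) = 3·X + 2·Y = [29, 12.0000-1.7320i, -7.0000+10.3925i, -9, -7.0000-10.3925i, 12.0000+1.7320i]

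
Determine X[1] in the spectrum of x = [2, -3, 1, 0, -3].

X[1] = Σ(n=0 to 4) x[n] · ω_5^(1n) where ω_5 = e^(-2πi/5)
= (2)·ω_5^0 + (-3)·ω_5^1 + (1)·ω_5^2 + (0)·ω_5^3 + (-3)·ω_5^4

X[1] = -0.6631-0.5878i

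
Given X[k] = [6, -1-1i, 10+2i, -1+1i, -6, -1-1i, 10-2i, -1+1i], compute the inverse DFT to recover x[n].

x[n] = (1/8) Σ(k=0 to 7) X[k] · e^(2πikn/8)

Computing each x[n]:
x[0] = 2
x[1] = 1
x[2] = -2
x[3] = 2
x[4] = 3
x[5] = 1
x[6] = -3
x[7] = 2

x = [2, 1, -2, 2, 3, 1, -3, 2]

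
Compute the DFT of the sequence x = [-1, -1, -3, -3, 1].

X[k] = Σ(n=0 to 4) x[n] · ω_5^(nk)
where ω_5 = e^(-2πi/5)

Computing each X[k]:
X[0] = -7
X[1] = 3.8541+1.9021i
X[2] = -2.8541+1.1756i
X[3] = -2.8541-1.1756i
X[4] = 3.8541-1.9021i

X = [-7, 3.8541+1.9021i, -2.8541+1.1756i, -2.8541-1.1756i, 3.8541-1.9021i]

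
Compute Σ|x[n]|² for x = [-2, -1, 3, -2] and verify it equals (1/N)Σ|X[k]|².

Time domain:
Σ|x[n]|² = |-2|² + |-1|² + |3|² + |-2|² = 18.0000

Frequency domain:
(1/4)Σ|X[k]|² = (1/4)(|-2|² + |-5-1i|² + |4|² + |-5+1i|²) = (1/4)·72.0000 = 18.0000

Both sides agree, confirming Parseval's theorem.

Σ|x[n]|² = (1/N)Σ|X[k]|² = 18.0000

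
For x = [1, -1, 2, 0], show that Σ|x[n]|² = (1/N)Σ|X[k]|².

Time domain:
Σ|x[n]|² = |1|² + |-1|² + |2|² + |0|² = 6.0000

Frequency domain:
(1/4)Σ|X[k]|² = (1/4)(|2|² + |-1+1i|² + |4|² + |-1-1i|²) = (1/4)·24.0000 = 6.0000

Both sides agree, confirming Parseval's theorem.

Σ|x[n]|² = (1/N)Σ|X[k]|² = 6.0000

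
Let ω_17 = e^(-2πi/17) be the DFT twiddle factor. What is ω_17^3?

ω_17^3 = e^(-2πi·3/17)
= cos(-2π·3/17) + i·sin(-2π·3/17)
= cos(-6π/17) + i·sin(-6π/17)

ω_17^3 = cos(-6π/17) + i·sin(-6π/17) = 0.4457-0.8952i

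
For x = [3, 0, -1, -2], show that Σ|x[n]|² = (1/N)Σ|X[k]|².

Time domain:
Σ|x[n]|² = |3|² + |0|² + |-1|² + |-2|² = 14.0000

Frequency domain:
(1/4)Σ|X[k]|² = (1/4)(|0|² + |4-2i|² + |4|² + |4+2i|²) = (1/4)·56.0000 = 14.0000

Both sides agree, confirming Parseval's theorem.

Σ|x[n]|² = (1/N)Σ|X[k]|² = 14.0000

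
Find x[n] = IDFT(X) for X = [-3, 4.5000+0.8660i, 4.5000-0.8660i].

x[n] = (1/3) Σ(k=0 to 2) X[k] · e^(2πikn/3)

Computing each x[n]:
x[0] = 2
x[1] = -3
x[2] = -2

x = [2, -3, -2]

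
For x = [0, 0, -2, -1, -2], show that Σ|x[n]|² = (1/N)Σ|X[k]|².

Time domain:
Σ|x[n]|² = |0|² + |0|² + |-2|² + |-1|² + |-2|² = 9.0000

Frequency domain:
(1/5)Σ|X[k]|² = (1/5)(|-5|² + |1.8090-1.3143i|² + |0.6910-2.1266i|² + |0.6910+2.1266i|² + |1.8090+1.3143i|²) = (1/5)·45.0000 = 9.0000

Both sides agree, confirming Parseval's theorem.

Σ|x[n]|² = (1/N)Σ|X[k]|² = 9.0000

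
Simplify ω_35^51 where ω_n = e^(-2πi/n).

Since ω_35^35 = 1, powers reduce modulo 35.
51 mod 35 = 16
So ω_35^51 = ω_35^16 = e^(-2πi·16/35)

ω_35^51 = ω_35^16 = -0.9640-0.2660i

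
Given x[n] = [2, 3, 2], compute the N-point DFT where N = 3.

X[k] = Σ(n=0 to 2) x[n] · ω_3^(nk)
where ω_3 = e^(-2πi/3)

Computing each X[k]:
X[0] = 7
X[1] = -0.5000-0.8660i
X[2] = -0.5000+0.8660i

X = [7, -0.5000-0.8660i, -0.5000+0.8660i]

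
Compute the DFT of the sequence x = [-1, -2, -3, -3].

X[k] = Σ(n=0 to 3) x[n] · ω_4^(nk)
where ω_4 = e^(-2πi/4)

Computing each X[k]:
X[0] = -9
X[1] = 2-1i
X[2] = 1
X[3] = 2+1i

X = [-9, 2-1i, 1, 2+1i]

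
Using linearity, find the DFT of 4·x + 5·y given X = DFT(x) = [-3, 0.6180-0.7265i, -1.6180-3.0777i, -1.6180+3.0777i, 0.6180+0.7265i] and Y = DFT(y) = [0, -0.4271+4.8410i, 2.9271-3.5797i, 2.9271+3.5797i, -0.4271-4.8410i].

By linearity: DFT(4x + 5y) = 4·DFT(x) + 5·DFT(y)
= 4·[-3, 0.6180-0.7265i, -1.6180-3.0777i, -1.6180+3.0777i, 0.6180+0.7265i] + 5·[0, -0.4271+4.8410i, 2.9271-3.5797i, 2.9271+3.5797i, -0.4271-4.8410i]

Computing element-wise:
Z[0] = 4·(-3) + 5·(0) = -12
Z[1] = 4·(0.6180-0.7265i) + 5·(-0.4271+4.8410i) = 0.3365+21.2990i
Z[2] = 4·(-1.6180-3.0777i) + 5·(2.9271-3.5797i) = 8.1635-30.2093i
Z[3] = 4·(-1.6180+3.0777i) + 5·(2.9271+3.5797i) = 8.1635+30.2093i
Z[4] = 4·(0.6180+0.7265i) + 5·(-0.4271-4.8410i) = 0.3365-21.2990i

DFT(4x + 5y) = 4·X + 5·Y = [-12, 0.3365+21.2990i, 8.1635-30.2093i, 8.1635+30.2093i, 0.3365-21.2990i]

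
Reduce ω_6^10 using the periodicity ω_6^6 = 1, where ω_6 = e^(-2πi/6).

Since ω_6^6 = 1, powers reduce modulo 6.
10 mod 6 = 4
So ω_6^10 = ω_6^4 = e^(-2πi·4/6)

ω_6^10 = ω_6^4 = -0.5000+0.8660i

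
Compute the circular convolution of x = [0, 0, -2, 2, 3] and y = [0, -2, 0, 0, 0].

(x ⊛ y)[n] = Σ(m=0 to 4) x[m] · y[(n-m) mod 5]

Computing each output sample:
(x ⊛ y)[0] = -6
(x ⊛ y)[1] = 0
(x ⊛ y)[2] = 0
(x ⊛ y)[3] = 4
(x ⊛ y)[4] = -4

x ⊛ y = [-6, 0, 0, 4, -4]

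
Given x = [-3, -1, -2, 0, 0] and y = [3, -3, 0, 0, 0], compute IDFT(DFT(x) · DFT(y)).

(x ⊛ y)[n] = Σ(m=0 to 4) x[m] · y[(n-m) mod 5]

Computing each output sample:
(x ⊛ y)[0] = -9
(x ⊛ y)[1] = 6
(x ⊛ y)[2] = -3
(x ⊛ y)[3] = 6
(x ⊛ y)[4] = 0

x ⊛ y = [-9, 6, -3, 6, 0]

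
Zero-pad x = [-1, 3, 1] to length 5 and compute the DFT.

Original 3-point DFT: [3, -3.0000-1.7321i, -3.0000+1.7321i]
Zero-padded 5-point DFT provides frequency interpolation.

DFT_5([x, 0, ...]) = [3, -0.8820-3.4410i, -3.1180-0.8123i, -3.1180+0.8123i, -0.8820+3.4410i]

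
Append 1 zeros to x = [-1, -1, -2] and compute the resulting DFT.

Original 3-point DFT: [-4, 0.5000-0.8660i, 0.5000+0.8660i]
Zero-padded 4-point DFT provides frequency interpolation.

DFT_4([x, 0, ...]) = [-4, 1+1i, -2, 1-1i]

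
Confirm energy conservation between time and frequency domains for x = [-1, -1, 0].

Time domain:
Σ|x[n]|² = |-1|² + |-1|² + |0|² = 2.0000

Frequency domain:
(1/3)Σ|X[k]|² = (1/3)(|-2|² + |-0.5000+0.8660i|² + |-0.5000-0.8660i|²) = (1/3)·6.0000 = 2.0000

Both sides agree, confirming Parseval's theorem.

Σ|x[n]|² = (1/N)Σ|X[k]|² = 2.0000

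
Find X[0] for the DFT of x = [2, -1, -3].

X[0] = Σ(n=0 to 2) x[n] · ω_3^0 = Σ x[n]
= (2) + (-1) + (-3)

X[0] = -2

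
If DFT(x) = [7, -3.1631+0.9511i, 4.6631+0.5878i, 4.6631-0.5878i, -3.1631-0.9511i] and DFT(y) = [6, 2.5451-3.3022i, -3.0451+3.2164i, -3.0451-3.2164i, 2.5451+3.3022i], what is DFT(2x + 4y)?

By linearity: DFT(2x + 4y) = 2·DFT(x) + 4·DFT(y)
= 2·[7, -3.1631+0.9511i, 4.6631+0.5878i, 4.6631-0.5878i, -3.1631-0.9511i] + 4·[6, 2.5451-3.3022i, -3.0451+3.2164i, -3.0451-3.2164i, 2.5451+3.3022i]

Computing element-wise:
Z[0] = 2·(7) + 4·(6) = 38
Z[1] = 2·(-3.1631+0.9511i) + 4·(2.5451-3.3022i) = 3.8542-11.3066i
Z[2] = 2·(4.6631+0.5878i) + 4·(-3.0451+3.2164i) = -2.8542+14.0412i
Z[3] = 2·(4.6631-0.5878i) + 4·(-3.0451-3.2164i) = -2.8542-14.0412i
Z[4] = 2·(-3.1631-0.9511i) + 4·(2.5451+3.3022i) = 3.8542+11.3066i

DFT(2x + 4y) = 2·X + 4·Y = [38, 3.8542-11.3066i, -2.8542+14.0412i, -2.8542-14.0412i, 3.8542+11.3066i]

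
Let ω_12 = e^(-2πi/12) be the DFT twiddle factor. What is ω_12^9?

ω_12^9 = e^(-2πi·9/12)
= cos(-2π·9/12) + i·sin(-2π·9/12)
= cos(-18π/12) + i·sin(-18π/12)

ω_12^9 = cos(-18π/12) + i·sin(-18π/12) = 1i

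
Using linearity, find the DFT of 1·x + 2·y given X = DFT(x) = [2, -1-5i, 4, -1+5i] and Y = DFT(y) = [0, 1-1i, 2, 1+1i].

By linearity: DFT(1x + 2y) = 1·DFT(x) + 2·DFT(y)
= 1·[2, -1-5i, 4, -1+5i] + 2·[0, 1-1i, 2, 1+1i]

Computing element-wise:
Z[0] = 1·(2) + 2·(0) = 2
Z[1] = 1·(-1-5i) + 2·(1-1i) = 1-7i
Z[2] = 1·(4) + 2·(2) = 8
Z[3] = 1·(-1+5i) + 2·(1+1i) = 1+7i

DFT(1x + 2y) = 1·X + 2·Y = [2, 1-7i, 8, 1+7i]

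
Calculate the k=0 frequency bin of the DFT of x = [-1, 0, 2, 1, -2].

X[0] = Σ(n=0 to 4) x[n] · ω_5^0 = Σ x[n]
= (-1) + (0) + (2) + (1) + (-2)

X[0] = 0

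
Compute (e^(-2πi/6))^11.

Since ω_6^6 = 1, powers reduce modulo 6.
11 mod 6 = 5
So ω_6^11 = ω_6^5 = e^(-2πi·5/6)

ω_6^11 = ω_6^5 = 0.5000+0.8660i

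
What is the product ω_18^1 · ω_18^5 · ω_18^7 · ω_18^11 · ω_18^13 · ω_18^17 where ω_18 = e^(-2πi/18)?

The primitive 18th roots of unity are ω_18^k for k coprime to 18: k ∈ {1, 5, 7, 11, 13, 17}
Their product equals the constant term of the cyclotomic polynomial Φ_18(x) up to sign.
For n ≥ 3, the product of all primitive nth roots of unity is 1. (For n=1 it is 1; for n=2 it is -1.)

1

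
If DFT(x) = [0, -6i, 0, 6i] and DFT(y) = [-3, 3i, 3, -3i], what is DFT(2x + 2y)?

By linearity: DFT(2x + 2y) = 2·DFT(x) + 2·DFT(y)
= 2·[0, -6i, 0, 6i] + 2·[-3, 3i, 3, -3i]

Computing element-wise:
Z[0] = 2·(0) + 2·(-3) = -6
Z[1] = 2·(-6i) + 2·(3i) = -6i
Z[2] = 2·(0) + 2·(3) = 6
Z[3] = 2·(6i) + 2·(-3i) = 6i

DFT(2x + 2y) = 2·X + 2·Y = [-6, -6i, 6, 6i]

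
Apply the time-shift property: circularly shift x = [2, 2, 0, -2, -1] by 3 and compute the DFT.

Time shift by 3: X_shifted[k] = ω_5^(3k) · X[k]
Shifted x = [0, -2, -1, 2, 2]

DFT(x[n-3]) = [1, -0.8090+5.5676i, 0.3090-0.5020i, 0.3090+0.5020i, -0.8090-5.5676i]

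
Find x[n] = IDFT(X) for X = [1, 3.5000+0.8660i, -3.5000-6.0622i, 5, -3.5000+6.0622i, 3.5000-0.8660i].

x[n] = (1/6) Σ(k=0 to 5) X[k] · e^(2πikn/6)

Computing each x[n]:
x[0] = 1
x[1] = 2
x[2] = -1
x[3] = -3
x[4] = 3
x[5] = -1

x = [1, 2, -1, -3, 3, -1]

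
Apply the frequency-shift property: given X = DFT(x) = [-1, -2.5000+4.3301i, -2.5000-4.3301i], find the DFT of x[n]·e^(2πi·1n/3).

Modulation property: DFT(ω_3^(-1n)·x[n]) = X[(k-1) mod 3], so circularly shift X by 1 positions.

X[k-1] = [-2.5000-4.3301i, -1, -2.5000+4.3301i]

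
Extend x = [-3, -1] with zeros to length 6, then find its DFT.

Original 2-point DFT: [-4, -2]
Zero-padded 6-point DFT provides frequency interpolation.

DFT_6([x, 0, ...]) = [-4, -3.5000+0.8660i, -2.5000+0.8660i, -2, -2.5000-0.8660i, -3.5000-0.8660i]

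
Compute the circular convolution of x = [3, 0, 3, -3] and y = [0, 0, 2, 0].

(x ⊛ y)[n] = Σ(m=0 to 3) x[m] · y[(n-m) mod 4]

Computing each output sample:
(x ⊛ y)[0] = 6
(x ⊛ y)[1] = -6
(x ⊛ y)[2] = 6
(x ⊛ y)[3] = 0

x ⊛ y = [6, -6, 6, 0]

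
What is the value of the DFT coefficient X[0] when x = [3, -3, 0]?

X[0] = Σ(n=0 to 2) x[n] · ω_3^0 = Σ x[n]
= (3) + (-3) + (0)

X[0] = 0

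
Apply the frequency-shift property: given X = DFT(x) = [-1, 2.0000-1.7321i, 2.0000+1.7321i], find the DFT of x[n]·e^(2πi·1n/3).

Modulation property: DFT(ω_3^(-1n)·x[n]) = X[(k-1) mod 3], so circularly shift X by 1 positions.

X[k-1] = [2.0000+1.7321i, -1, 2.0000-1.7321i]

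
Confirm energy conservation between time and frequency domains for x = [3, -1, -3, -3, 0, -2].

Time domain:
Σ|x[n]|² = |3|² + |-1|² + |-3|² + |-3|² + |0|² + |-2|² = 32.0000

Frequency domain:
(1/6)Σ|X[k]|² = (1/6)(|-6|² + |6.0000+1.7321i|² + |3.0000-3.4641i|² + |6|² + |3.0000+3.4641i|² + |6.0000-1.7321i|²) = (1/6)·192.0000 = 32.0000

Both sides agree, confirming Parseval's theorem.

Σ|x[n]|² = (1/N)Σ|X[k]|² = 32.0000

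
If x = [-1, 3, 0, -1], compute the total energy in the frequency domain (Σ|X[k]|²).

Parseval: Σ|x[n]|² = (1/N)Σ|X[k]|², so Σ|X[k]|² = N·Σ|x[n]|² = 4·11.0000

Σ|X[k]|² = N·Σ|x[n]|² = 4·11.0000 = 44.0000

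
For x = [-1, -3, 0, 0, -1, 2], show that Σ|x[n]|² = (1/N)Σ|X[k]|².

Time domain:
Σ|x[n]|² = |-1|² + |-3|² + |0|² + |0|² + |-1|² + |2|² = 15.0000

Frequency domain:
(1/6)Σ|X[k]|² = (1/6)(|-3|² + |-1.0000+3.4641i|² + |5.1962i|² + |-1|² + |-5.1962i|² + |-1.0000-3.4641i|²) = (1/6)·90.0000 = 15.0000

Both sides agree, confirming Parseval's theorem.

Σ|x[n]|² = (1/N)Σ|X[k]|² = 15.0000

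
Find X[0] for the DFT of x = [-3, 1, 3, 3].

X[0] = Σ(n=0 to 3) x[n] · ω_4^0 = Σ x[n]
= (-3) + (1) + (3) + (3)

X[0] = 4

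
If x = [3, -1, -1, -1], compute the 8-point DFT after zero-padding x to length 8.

Original 4-point DFT: [0, 4, 4, 4]
Zero-padded 8-point DFT provides frequency interpolation.

DFT_8([x, 0, ...]) = [0, 3.0000+2.4142i, 4, 3.0000+0.4142i, 4, 3.0000-0.4142i, 4, 3.0000-2.4142i]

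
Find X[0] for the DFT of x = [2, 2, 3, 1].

X[0] = Σ(n=0 to 3) x[n] · ω_4^0 = Σ x[n]
= (2) + (2) + (3) + (1)

X[0] = 8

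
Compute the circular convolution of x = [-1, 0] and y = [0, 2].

(x ⊛ y)[n] = Σ(m=0 to 1) x[m] · y[(n-m) mod 2]

Computing each output sample:
(x ⊛ y)[0] = 0
(x ⊛ y)[1] = -2

x ⊛ y = [0, -2]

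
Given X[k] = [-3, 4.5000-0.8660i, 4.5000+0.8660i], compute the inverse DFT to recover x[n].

x[n] = (1/3) Σ(k=0 to 2) X[k] · e^(2πikn/3)

Computing each x[n]:
x[0] = 2
x[1] = -2
x[2] = -3

x = [2, -2, -3]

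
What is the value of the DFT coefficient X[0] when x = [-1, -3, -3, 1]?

X[0] = Σ(n=0 to 3) x[n] · ω_4^0 = Σ x[n]
= (-1) + (-3) + (-3) + (1)

X[0] = -6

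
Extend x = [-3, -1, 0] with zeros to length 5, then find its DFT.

Original 3-point DFT: [-4, -2.5000+0.8660i, -2.5000-0.8660i]
Zero-padded 5-point DFT provides frequency interpolation.

DFT_5([x, 0, ...]) = [-4, -3.3090+0.9511i, -2.1910+0.5878i, -2.1910-0.5878i, -3.3090-0.9511i]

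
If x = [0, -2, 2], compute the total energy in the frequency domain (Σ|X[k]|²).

Parseval: Σ|x[n]|² = (1/N)Σ|X[k]|², so Σ|X[k]|² = N·Σ|x[n]|² = 3·8.0000

Σ|X[k]|² = N·Σ|x[n]|² = 3·8.0000 = 24.0000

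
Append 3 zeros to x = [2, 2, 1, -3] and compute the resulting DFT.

Original 4-point DFT: [2, 1-5i, 4, 1+5i]
Zero-padded 7-point DFT provides frequency interpolation.

DFT_7([x, 0, ...]) = [2, 5.7274-1.2369i, -1.2165-3.8615i, 1.4891+2.8388i, 1.4891-2.8388i, -1.2165+3.8615i, 5.7274+1.2369i]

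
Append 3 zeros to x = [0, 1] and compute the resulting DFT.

Original 2-point DFT: [1, -1]
Zero-padded 5-point DFT provides frequency interpolation.

DFT_5([x, 0, ...]) = [1, 0.3090-0.9511i, -0.8090-0.5878i, -0.8090+0.5878i, 0.3090+0.9511i]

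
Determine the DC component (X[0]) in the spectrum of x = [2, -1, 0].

X[0] = Σ(n=0 to 2) x[n] · ω_3^0 = Σ x[n]
= (2) + (-1) + (0)

X[0] = 1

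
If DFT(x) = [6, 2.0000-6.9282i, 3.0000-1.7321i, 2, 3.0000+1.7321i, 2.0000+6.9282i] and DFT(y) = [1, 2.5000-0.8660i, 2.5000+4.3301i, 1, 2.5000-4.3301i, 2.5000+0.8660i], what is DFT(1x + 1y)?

By linearity: DFT(1x + 1y) = 1·DFT(x) + 1·DFT(y)
= 1·[6, 2.0000-6.9282i, 3.0000-1.7321i, 2, 3.0000+1.7321i, 2.0000+6.9282i] + 1·[1, 2.5000-0.8660i, 2.5000+4.3301i, 1, 2.5000-4.3301i, 2.5000+0.8660i]

Computing element-wise:
Z[0] = 1·(6) + 1·(1) = 7
Z[1] = 1·(2.0000-6.9282i) + 1·(2.5000-0.8660i) = 4.5000-7.7942i
Z[2] = 1·(3.0000-1.7321i) + 1·(2.5000+4.3301i) = 5.5000+2.5980i
Z[3] = 1·(2) + 1·(1) = 3
Z[4] = 1·(3.0000+1.7321i) + 1·(2.5000-4.3301i) = 5.5000-2.5980i
Z[5] = 1·(2.0000+6.9282i) + 1·(2.5000+0.8660i) = 4.5000+7.7942i

DFT(1x + 1y) = 1·X + 1·Y = [7, 4.5000-7.7942i, 5.5000+2.5980i, 3, 5.5000-2.5980i, 4.5000+7.7942i]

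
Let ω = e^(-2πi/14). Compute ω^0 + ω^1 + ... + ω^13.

Sum of all nth roots of unity equals 0 for n > 1 (geometric series with r ≠ 1).

0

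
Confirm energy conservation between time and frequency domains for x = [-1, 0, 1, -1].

Time domain:
Σ|x[n]|² = |-1|² + |0|² + |1|² + |-1|² = 3.0000

Frequency domain:
(1/4)Σ|X[k]|² = (1/4)(|-1|² + |-2-1i|² + |1|² + |-2+1i|²) = (1/4)·12.0000 = 3.0000

Both sides agree, confirming Parseval's theorem.

Σ|x[n]|² = (1/N)Σ|X[k]|² = 3.0000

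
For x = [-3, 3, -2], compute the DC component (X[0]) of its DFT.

X[0] = Σ(n=0 to 2) x[n] · ω_3^0 = Σ x[n]
= (-3) + (3) + (-2)

X[0] = -2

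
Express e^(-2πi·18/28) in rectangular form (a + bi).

ω_28^18 = e^(-2πi·18/28)
= cos(-2π·18/28) + i·sin(-2π·18/28)
= cos(-36π/28) + i·sin(-36π/28)

ω_28^18 = cos(-36π/28) + i·sin(-36π/28) = -0.6235+0.7818i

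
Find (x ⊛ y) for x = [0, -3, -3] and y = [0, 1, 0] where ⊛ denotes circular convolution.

(x ⊛ y)[n] = Σ(m=0 to 2) x[m] · y[(n-m) mod 3]

Computing each output sample:
(x ⊛ y)[0] = -3
(x ⊛ y)[1] = 0
(x ⊛ y)[2] = -3

x ⊛ y = [-3, 0, -3]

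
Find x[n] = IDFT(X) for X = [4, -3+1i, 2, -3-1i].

x[n] = (1/4) Σ(k=0 to 3) X[k] · e^(2πikn/4)

Computing each x[n]:
x[0] = 0
x[1] = 0
x[2] = 3
x[3] = 1

x = [0, 0, 3, 1]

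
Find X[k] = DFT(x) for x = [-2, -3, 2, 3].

X[k] = Σ(n=0 to 3) x[n] · ω_4^(nk)
where ω_4 = e^(-2πi/4)

Computing each X[k]:
X[0] = 0
X[1] = -4+6i
X[2] = 0
X[3] = -4-6i

X = [0, -4+6i, 0, -4-6i]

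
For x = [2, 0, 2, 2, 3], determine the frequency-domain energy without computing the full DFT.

Parseval: Σ|x[n]|² = (1/N)Σ|X[k]|², so Σ|X[k]|² = N·Σ|x[n]|² = 5·21.0000

Σ|X[k]|² = N·Σ|x[n]|² = 5·21.0000 = 105.0000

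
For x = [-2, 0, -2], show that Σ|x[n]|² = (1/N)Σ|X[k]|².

Time domain:
Σ|x[n]|² = |-2|² + |0|² + |-2|² = 8.0000

Frequency domain:
(1/3)Σ|X[k]|² = (1/3)(|-4|² + |-1.0000-1.7321i|² + |-1.0000+1.7321i|²) = (1/3)·24.0000 = 8.0000

Both sides agree, confirming Parseval's theorem.

Σ|x[n]|² = (1/N)Σ|X[k]|² = 8.0000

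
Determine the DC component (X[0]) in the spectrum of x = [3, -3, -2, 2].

X[0] = Σ(n=0 to 3) x[n] · ω_4^0 = Σ x[n]
= (3) + (-3) + (-2) + (2)

X[0] = 0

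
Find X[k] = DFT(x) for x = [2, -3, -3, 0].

X[k] = Σ(n=0 to 3) x[n] · ω_4^(nk)
where ω_4 = e^(-2πi/4)

Computing each X[k]:
X[0] = -4
X[1] = 5+3i
X[2] = 2
X[3] = 5-3i

X = [-4, 5+3i, 2, 5-3i]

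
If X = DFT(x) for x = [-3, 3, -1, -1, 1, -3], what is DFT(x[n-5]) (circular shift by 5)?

Time shift by 5: X_shifted[k] = ω_6^(5k) · X[k]
Shifted x = [3, -1, -1, 1, -3, -3]

DFT(x[n-5]) = [-4, 2.0000-3.4641i, 8, 2, 8, 2.0000+3.4641i]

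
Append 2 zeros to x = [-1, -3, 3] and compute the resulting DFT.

Original 3-point DFT: [-1, -1.0000+5.1962i, -1.0000-5.1962i]
Zero-padded 5-point DFT provides frequency interpolation.

DFT_5([x, 0, ...]) = [-1, -4.3541+1.0898i, 2.3541+4.6165i, 2.3541-4.6165i, -4.3541-1.0898i]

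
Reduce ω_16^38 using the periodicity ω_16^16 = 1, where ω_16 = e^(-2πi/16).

Since ω_16^16 = 1, powers reduce modulo 16.
38 mod 16 = 6
So ω_16^38 = ω_16^6 = e^(-2πi·6/16)

ω_16^38 = ω_16^6 = -0.7071-0.7071i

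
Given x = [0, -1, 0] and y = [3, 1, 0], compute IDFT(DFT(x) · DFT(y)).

(x ⊛ y)[n] = Σ(m=0 to 2) x[m] · y[(n-m) mod 3]

Computing each output sample:
(x ⊛ y)[0] = 0
(x ⊛ y)[1] = -3
(x ⊛ y)[2] = -1

x ⊛ y = [0, -3, -1]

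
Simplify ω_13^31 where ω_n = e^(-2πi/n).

Since ω_13^13 = 1, powers reduce modulo 13.
31 mod 13 = 5
So ω_13^31 = ω_13^5 = e^(-2πi·5/13)

ω_13^31 = ω_13^5 = -0.7485-0.6631i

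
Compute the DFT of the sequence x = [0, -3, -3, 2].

X[k] = Σ(n=0 to 3) x[n] · ω_4^(nk)
where ω_4 = e^(-2πi/4)

Computing each X[k]:
X[0] = -4
X[1] = 3+5i
X[2] = -2
X[3] = 3-5i

X = [-4, 3+5i, -2, 3-5i]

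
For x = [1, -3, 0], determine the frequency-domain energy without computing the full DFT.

Parseval: Σ|x[n]|² = (1/N)Σ|X[k]|², so Σ|X[k]|² = N·Σ|x[n]|² = 3·10.0000

Σ|X[k]|² = N·Σ|x[n]|² = 3·10.0000 = 30.0000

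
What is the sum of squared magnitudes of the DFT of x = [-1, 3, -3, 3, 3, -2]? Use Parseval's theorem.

Parseval: Σ|x[n]|² = (1/N)Σ|X[k]|², so Σ|X[k]|² = N·Σ|x[n]|² = 6·41.0000

Σ|X[k]|² = N·Σ|x[n]|² = 6·41.0000 = 246.0000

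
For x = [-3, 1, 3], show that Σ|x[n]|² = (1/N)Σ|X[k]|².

Time domain:
Σ|x[n]|² = |-3|² + |1|² + |3|² = 19.0000

Frequency domain:
(1/3)Σ|X[k]|² = (1/3)(|1|² + |-5.0000+1.7321i|² + |-5.0000-1.7321i|²) = (1/3)·57.0000 = 19.0000

Both sides agree, confirming Parseval's theorem.

Σ|x[n]|² = (1/N)Σ|X[k]|² = 19.0000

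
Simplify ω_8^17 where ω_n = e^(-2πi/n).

Since ω_8^8 = 1, powers reduce modulo 8.
17 mod 8 = 1
So ω_8^17 = ω_8^1 = e^(-2πi·1/8)

ω_8^17 = ω_8^1 = 0.7071-0.7071i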